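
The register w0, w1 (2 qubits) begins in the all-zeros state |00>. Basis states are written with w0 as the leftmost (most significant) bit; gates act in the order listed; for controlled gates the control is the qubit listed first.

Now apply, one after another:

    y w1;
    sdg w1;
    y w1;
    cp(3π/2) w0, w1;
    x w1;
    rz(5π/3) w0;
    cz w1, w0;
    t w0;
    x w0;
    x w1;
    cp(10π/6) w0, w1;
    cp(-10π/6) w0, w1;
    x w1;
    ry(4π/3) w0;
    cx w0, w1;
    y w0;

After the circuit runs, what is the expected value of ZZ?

In the final state, ZZ has expectation 1. Key observation: steps 10-13 multiply out to the identity, so the circuit reduces to the remaining gates.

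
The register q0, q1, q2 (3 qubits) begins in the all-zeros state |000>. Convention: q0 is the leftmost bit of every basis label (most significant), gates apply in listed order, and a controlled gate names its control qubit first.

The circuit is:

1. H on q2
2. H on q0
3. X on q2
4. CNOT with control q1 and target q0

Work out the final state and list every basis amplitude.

After the circuit, the state carries amplitude 1/2 on |000>, 1/2 on |001>, 0 on |010>, 0 on |011>, 1/2 on |100>, 1/2 on |101>, 0 on |110>, 0 on |111>.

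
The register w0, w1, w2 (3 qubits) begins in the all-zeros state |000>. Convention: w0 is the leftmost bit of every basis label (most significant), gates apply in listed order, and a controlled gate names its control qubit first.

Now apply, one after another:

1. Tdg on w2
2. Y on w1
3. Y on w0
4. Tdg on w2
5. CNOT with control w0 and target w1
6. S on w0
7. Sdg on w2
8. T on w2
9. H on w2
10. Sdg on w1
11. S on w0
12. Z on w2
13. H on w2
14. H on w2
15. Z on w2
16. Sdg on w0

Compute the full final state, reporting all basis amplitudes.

The final amplitudes are -sqrt(2)*I/2 on |100>, -sqrt(2)*I/2 on |101>, and 0 on every other basis state. Key observation: steps 11-16 multiply out to the identity, so the circuit reduces to the remaining gates.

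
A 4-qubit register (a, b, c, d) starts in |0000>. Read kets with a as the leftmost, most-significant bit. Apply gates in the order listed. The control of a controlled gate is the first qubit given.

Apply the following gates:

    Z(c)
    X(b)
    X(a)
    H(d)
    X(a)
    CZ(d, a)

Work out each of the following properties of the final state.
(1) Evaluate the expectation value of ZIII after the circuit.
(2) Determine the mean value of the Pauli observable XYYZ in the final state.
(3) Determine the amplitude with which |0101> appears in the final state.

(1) The expectation value of ZIII is 1.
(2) The observable XYYZ averages to 0.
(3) The amplitude on |0101> is sqrt(2)/2.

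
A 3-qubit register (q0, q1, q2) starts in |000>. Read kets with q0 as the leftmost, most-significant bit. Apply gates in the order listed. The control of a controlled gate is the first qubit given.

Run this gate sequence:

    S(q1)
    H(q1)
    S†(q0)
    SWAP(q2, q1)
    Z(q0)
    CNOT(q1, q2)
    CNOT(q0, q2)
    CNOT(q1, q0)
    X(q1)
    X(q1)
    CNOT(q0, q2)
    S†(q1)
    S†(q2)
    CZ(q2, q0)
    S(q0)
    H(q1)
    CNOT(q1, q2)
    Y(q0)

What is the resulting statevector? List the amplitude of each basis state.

The resulting statevector has amplitude 0 on |000>, 0 on |001>, 0 on |010>, 0 on |011>, I/2 on |100>, 1/2 on |101>, 1/2 on |110>, I/2 on |111>. Key observation: gates 9-10 undo each other exactly, leaving only the rest of the circuit to track.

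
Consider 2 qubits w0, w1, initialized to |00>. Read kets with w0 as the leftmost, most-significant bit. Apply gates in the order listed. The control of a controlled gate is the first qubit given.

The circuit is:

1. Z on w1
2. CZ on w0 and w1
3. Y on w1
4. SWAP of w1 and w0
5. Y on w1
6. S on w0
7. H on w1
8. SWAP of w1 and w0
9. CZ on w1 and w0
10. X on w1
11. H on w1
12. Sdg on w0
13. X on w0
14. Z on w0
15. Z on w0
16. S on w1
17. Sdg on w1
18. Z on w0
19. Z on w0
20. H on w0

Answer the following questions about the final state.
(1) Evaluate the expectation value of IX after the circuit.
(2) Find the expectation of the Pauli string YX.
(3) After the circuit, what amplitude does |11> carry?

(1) The observable IX averages to 1. Key observation: steps 14-19 multiply out to the identity, so the circuit reduces to the remaining gates.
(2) The observable YX averages to -1.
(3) The amplitude on |11> is sqrt(2)*(-1 + I)/4.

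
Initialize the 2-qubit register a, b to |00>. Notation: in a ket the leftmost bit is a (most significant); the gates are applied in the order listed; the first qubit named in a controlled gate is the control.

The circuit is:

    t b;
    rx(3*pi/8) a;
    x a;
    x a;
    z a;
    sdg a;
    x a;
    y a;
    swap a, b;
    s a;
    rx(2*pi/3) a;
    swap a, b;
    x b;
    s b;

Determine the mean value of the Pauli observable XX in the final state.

The observable XX averages to sqrt(3*sqrt(2) + 6)/4. Key observation: the block from step 3 through step 4 cancels to the identity and can be dropped.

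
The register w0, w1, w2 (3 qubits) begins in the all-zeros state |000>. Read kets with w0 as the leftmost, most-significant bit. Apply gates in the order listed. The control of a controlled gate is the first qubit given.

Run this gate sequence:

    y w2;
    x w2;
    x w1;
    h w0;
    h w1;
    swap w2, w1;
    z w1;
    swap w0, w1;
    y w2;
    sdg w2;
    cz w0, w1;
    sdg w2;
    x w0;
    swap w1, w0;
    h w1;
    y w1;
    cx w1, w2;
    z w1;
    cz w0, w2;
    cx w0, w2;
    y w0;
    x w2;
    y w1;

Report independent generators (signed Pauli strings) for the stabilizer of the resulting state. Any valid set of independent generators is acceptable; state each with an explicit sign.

The final state is stabilized by the group generated by +XIZ, -IXI, +ZIX; other independent generating sets are equally valid.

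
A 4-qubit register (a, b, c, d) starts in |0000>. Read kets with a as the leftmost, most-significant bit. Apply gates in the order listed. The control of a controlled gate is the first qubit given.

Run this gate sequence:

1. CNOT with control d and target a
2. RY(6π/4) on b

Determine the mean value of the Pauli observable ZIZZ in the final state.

The expectation value of ZIZZ is 1.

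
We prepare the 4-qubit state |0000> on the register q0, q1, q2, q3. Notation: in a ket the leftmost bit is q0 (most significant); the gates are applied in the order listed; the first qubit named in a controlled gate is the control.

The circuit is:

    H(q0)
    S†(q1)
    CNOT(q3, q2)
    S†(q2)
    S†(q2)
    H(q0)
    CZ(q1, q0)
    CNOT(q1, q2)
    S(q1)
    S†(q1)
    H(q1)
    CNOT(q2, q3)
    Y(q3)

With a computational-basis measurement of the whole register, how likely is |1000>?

The probability of measuring |1000> is 0.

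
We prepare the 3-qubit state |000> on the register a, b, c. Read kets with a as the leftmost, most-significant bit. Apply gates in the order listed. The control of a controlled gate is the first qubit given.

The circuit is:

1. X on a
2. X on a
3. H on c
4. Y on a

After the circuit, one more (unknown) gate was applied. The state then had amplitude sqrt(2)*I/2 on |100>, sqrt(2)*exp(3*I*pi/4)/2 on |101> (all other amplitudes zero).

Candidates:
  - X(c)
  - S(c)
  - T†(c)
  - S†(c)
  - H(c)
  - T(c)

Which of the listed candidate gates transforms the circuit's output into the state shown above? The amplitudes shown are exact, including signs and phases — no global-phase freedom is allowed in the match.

The unique candidate consistent with the amplitudes is T(c). Key observation: gates 1-2 undo each other exactly, leaving only the rest of the circuit to track.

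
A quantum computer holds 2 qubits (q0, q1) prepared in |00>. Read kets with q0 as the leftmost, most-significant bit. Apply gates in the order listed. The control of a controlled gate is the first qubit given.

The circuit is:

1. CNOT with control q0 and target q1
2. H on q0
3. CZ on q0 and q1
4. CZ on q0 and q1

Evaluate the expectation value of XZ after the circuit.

The observable XZ averages to 1. Key observation: the block from step 3 through step 4 cancels to the identity and can be dropped.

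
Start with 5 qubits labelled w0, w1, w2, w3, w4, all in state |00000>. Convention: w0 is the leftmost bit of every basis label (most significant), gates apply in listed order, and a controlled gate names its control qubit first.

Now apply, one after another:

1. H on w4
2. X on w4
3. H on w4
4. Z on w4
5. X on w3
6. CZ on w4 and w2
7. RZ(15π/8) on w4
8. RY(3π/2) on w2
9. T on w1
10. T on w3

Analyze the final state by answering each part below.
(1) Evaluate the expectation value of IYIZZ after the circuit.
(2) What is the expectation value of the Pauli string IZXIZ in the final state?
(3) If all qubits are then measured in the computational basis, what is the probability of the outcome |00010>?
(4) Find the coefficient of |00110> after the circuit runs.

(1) In the final state, IYIZZ has expectation 0. Key observation: steps 1-4 multiply out to the identity, so the circuit reduces to the remaining gates.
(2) The expectation value of IZXIZ is -1.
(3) The probability of measuring |00010> is 1/2.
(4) The final state's coefficient on |00110> equals -sqrt(2)*exp(5*I*pi/16)/2.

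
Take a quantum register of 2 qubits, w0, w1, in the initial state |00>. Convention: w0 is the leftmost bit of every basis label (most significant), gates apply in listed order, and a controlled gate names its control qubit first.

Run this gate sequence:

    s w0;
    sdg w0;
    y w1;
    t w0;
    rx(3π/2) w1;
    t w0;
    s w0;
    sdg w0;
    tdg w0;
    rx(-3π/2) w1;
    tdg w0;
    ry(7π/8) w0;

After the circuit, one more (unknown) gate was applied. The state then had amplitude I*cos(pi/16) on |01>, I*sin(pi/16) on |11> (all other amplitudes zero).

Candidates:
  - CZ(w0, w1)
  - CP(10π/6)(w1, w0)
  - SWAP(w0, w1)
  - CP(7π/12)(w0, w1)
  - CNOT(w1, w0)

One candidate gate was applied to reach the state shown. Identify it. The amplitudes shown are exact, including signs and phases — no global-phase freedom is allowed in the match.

The unique candidate consistent with the amplitudes is CNOT(w1, w0).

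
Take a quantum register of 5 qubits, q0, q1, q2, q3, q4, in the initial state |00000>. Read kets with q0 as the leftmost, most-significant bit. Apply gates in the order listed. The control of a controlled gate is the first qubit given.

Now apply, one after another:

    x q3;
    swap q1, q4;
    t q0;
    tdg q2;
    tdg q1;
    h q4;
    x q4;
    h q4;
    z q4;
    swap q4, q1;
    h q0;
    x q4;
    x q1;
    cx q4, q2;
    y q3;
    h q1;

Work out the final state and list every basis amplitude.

After the circuit, the state carries amplitude -I/2 on |00101>, I/2 on |01101>, -I/2 on |10101>, I/2 on |11101>, and 0 on every other basis state. Key observation: the block from step 6 through step 9 cancels to the identity and can be dropped.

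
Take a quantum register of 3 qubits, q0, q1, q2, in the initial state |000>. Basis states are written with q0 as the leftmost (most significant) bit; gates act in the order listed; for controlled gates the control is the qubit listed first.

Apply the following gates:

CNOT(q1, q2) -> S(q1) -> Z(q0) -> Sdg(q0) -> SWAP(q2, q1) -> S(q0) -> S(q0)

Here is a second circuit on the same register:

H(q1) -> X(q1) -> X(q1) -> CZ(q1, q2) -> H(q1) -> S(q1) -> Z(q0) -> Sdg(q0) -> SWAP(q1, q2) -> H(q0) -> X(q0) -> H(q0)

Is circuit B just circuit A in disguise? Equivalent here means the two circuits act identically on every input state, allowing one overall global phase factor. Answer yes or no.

No, they are not equivalent — no single phase factor reconciles the two unitaries.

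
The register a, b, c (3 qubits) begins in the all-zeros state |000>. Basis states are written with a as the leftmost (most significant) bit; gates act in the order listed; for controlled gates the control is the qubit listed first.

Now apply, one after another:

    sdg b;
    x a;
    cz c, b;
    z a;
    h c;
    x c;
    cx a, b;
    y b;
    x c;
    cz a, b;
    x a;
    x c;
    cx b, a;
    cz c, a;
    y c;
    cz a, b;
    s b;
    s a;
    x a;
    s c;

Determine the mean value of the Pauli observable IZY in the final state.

In the final state, IZY has expectation -1.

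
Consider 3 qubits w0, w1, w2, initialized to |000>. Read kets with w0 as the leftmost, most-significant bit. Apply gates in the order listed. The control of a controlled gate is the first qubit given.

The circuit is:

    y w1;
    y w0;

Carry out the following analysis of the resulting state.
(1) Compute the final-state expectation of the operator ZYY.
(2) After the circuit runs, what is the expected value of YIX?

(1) In the final state, ZYY has expectation 0.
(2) In the final state, YIX has expectation 0.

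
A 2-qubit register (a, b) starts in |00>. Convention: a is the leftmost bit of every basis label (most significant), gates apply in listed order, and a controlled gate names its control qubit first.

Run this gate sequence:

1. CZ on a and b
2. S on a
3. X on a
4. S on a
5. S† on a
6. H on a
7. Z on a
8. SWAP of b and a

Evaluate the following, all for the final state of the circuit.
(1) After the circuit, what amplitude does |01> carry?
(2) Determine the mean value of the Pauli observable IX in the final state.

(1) The amplitude on |01> is sqrt(2)/2.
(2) The expectation value of IX is 1.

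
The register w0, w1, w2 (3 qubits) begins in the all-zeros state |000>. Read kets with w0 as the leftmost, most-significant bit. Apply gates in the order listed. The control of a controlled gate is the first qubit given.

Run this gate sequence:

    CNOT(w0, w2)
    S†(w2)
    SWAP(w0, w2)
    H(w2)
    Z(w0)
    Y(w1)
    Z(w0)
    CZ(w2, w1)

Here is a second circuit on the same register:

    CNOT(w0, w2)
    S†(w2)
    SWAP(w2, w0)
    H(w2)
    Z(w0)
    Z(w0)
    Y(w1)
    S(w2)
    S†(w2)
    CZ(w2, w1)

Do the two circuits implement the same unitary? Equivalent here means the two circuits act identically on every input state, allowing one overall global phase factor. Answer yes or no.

Yes, they are equivalent — the unitaries differ by at most a global phase.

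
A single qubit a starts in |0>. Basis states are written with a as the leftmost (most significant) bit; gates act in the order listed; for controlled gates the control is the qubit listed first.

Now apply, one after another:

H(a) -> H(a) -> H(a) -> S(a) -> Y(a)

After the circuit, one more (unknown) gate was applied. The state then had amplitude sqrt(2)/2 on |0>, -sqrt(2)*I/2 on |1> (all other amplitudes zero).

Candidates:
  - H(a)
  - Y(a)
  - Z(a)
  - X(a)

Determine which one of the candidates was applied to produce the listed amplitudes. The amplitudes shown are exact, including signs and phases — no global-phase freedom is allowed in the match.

The unique candidate consistent with the amplitudes is Z(a).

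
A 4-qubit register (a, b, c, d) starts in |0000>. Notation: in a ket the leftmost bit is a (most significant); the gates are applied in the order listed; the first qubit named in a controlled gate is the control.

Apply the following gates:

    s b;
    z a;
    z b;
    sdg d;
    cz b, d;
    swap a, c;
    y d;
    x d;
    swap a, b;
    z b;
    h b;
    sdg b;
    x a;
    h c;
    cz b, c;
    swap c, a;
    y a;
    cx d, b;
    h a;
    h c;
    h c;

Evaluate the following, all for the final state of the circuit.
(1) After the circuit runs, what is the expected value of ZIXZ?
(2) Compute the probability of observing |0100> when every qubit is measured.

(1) The expectation value of ZIXZ is 0.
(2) A full measurement returns |0100> with probability 0.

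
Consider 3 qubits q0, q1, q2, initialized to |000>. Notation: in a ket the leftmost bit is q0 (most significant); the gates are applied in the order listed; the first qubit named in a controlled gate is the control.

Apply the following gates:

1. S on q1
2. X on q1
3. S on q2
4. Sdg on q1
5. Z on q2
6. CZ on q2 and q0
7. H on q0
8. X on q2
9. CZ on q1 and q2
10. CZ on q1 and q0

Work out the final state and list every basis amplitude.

The resulting statevector has amplitude sqrt(2)*I/2 on |011>, -sqrt(2)*I/2 on |111>, and 0 on every other basis state.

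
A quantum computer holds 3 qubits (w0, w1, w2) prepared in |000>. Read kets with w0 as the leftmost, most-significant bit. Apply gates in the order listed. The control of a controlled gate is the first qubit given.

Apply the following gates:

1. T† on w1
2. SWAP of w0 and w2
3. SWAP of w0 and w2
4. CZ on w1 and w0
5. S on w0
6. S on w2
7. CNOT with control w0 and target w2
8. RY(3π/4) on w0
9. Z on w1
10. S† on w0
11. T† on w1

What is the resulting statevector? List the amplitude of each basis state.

The resulting statevector has amplitude sqrt(2 - sqrt(2))/2 on |000>, -I*sqrt(sqrt(2) + 2)/2 on |100>, and 0 on every other basis state.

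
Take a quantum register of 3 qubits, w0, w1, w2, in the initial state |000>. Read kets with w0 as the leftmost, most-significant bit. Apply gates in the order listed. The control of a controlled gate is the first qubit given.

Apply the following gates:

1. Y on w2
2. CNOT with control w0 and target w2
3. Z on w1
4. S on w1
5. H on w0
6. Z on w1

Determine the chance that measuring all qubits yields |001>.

The probability of measuring |001> is 1/2.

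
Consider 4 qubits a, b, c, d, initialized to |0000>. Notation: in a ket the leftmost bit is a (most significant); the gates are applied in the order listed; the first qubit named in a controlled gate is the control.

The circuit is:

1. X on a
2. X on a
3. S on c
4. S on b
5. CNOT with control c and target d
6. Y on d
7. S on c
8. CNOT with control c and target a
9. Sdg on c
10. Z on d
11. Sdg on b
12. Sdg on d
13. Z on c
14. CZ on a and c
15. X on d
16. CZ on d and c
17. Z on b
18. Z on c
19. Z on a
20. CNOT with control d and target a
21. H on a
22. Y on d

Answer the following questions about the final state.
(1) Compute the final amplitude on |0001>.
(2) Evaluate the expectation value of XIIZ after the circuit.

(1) |0001> carries amplitude -sqrt(2)*I/2 in the final state.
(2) The expectation value of XIIZ is -1.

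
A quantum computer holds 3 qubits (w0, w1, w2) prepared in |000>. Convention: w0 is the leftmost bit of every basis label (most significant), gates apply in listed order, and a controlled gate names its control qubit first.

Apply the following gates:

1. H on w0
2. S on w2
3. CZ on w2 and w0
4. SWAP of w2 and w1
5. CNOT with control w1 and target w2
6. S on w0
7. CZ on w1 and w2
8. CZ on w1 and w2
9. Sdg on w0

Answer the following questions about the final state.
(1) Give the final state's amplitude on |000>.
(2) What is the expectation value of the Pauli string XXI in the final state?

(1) The final state's coefficient on |000> equals sqrt(2)/2. Key observation: gates 6-9 undo each other exactly, leaving only the rest of the circuit to track.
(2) In the final state, XXI has expectation 0.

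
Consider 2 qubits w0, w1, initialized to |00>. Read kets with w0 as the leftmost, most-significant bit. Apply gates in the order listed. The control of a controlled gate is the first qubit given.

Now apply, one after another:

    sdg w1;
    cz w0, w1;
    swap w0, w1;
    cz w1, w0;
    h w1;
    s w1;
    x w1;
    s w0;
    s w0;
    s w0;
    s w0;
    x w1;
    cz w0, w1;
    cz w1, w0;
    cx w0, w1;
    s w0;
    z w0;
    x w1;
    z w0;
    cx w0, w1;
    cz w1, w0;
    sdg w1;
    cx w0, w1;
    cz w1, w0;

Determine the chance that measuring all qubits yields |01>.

The probability of measuring |01> is 1/2. Key observation: steps 8-11 multiply out to the identity, so the circuit reduces to the remaining gates.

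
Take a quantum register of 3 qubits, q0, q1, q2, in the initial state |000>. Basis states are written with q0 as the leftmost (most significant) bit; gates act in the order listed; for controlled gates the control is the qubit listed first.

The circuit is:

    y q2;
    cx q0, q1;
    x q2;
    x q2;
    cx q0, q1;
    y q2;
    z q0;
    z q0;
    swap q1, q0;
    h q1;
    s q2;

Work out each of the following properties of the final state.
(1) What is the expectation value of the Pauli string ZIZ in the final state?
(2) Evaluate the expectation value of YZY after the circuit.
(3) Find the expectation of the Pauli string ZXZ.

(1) The expectation value of ZIZ is 1. Key observation: the block from step 1 through step 6 cancels to the identity and can be dropped.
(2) The expectation value of YZY is 0.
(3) In the final state, ZXZ has expectation 1.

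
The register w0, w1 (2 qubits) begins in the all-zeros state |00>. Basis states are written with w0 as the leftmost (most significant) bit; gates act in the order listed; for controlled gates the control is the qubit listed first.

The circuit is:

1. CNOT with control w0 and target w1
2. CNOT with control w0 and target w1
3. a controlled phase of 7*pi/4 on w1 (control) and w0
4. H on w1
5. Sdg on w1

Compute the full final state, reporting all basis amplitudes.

The final amplitudes are sqrt(2)/2 on |00>, -sqrt(2)*I/2 on |01>, 0 on |10>, 0 on |11>.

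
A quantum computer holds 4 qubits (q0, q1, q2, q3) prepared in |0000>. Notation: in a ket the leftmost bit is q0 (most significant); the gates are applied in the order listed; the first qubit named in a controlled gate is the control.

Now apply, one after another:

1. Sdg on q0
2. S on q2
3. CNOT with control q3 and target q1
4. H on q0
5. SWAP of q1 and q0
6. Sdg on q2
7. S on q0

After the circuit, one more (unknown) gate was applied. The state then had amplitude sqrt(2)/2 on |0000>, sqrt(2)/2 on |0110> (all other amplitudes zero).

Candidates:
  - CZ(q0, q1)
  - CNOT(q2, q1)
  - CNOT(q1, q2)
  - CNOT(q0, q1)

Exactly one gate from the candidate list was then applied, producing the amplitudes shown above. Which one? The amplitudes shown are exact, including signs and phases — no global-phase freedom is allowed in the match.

The unique candidate consistent with the amplitudes is CNOT(q1, q2).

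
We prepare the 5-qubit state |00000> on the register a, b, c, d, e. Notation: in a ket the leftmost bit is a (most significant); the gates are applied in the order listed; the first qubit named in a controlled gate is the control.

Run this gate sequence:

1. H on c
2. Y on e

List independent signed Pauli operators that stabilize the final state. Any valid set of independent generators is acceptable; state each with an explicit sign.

One valid set of independent stabilizer generators is +IIXII, +ZIIII, +IZIII, +IIIZI, -IIIIZ (any independent generating set of the same group is equally correct).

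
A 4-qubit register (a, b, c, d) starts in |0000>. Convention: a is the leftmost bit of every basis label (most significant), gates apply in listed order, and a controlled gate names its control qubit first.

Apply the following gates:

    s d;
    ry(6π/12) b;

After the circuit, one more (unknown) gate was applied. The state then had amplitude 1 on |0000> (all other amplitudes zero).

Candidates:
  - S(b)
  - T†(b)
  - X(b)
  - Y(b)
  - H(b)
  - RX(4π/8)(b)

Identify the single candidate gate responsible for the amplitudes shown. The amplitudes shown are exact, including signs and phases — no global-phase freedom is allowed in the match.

The unique candidate consistent with the amplitudes is H(b).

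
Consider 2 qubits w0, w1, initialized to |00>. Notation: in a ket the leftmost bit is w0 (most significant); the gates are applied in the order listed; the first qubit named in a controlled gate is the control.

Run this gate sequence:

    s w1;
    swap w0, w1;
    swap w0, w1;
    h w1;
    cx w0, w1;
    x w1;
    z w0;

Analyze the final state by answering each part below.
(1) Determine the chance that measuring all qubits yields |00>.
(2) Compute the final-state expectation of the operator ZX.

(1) A full measurement returns |00> with probability 1/2. Key observation: the block from step 2 through step 3 cancels to the identity and can be dropped.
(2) The observable ZX averages to 1.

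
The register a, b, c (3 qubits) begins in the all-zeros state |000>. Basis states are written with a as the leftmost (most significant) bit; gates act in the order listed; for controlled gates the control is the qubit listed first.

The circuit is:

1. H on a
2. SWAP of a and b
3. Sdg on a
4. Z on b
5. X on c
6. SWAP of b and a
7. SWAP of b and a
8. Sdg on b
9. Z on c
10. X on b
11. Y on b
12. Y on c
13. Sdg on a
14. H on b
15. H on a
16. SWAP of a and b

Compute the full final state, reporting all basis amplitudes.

The final amplitudes are sqrt(2)*(1 - I)/4 on |000>, 0 on |001>, sqrt(2)*(1 - I)/4 on |010>, 0 on |011>, sqrt(2)*(1 + I)/4 on |100>, 0 on |101>, sqrt(2)*(1 + I)/4 on |110>, 0 on |111>.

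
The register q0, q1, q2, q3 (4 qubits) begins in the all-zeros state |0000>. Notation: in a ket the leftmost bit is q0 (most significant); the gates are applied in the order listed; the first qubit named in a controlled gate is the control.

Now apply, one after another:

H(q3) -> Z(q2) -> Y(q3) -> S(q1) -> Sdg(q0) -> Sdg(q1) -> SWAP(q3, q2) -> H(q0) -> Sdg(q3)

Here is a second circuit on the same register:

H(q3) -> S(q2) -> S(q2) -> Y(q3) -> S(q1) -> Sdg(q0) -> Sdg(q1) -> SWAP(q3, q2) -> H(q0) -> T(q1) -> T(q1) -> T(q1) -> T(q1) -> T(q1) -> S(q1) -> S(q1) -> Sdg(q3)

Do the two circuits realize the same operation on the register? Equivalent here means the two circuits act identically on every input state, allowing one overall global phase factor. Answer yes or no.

No, they are not equivalent — no single phase factor reconciles the two unitaries.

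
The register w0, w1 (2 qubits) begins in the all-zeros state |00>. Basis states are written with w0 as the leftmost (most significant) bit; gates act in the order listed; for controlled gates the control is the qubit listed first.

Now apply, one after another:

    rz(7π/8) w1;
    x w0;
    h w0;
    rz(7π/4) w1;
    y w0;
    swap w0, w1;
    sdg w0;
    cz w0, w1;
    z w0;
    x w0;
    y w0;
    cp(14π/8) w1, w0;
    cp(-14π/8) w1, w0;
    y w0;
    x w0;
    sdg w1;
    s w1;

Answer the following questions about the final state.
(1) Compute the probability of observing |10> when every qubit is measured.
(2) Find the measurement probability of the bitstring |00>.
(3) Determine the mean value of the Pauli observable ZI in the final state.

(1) Outcome |10> occurs with probability 0. Key observation: gates 10-15 undo each other exactly, leaving only the rest of the circuit to track.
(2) The probability of measuring |00> is 1/2.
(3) The observable ZI averages to 1.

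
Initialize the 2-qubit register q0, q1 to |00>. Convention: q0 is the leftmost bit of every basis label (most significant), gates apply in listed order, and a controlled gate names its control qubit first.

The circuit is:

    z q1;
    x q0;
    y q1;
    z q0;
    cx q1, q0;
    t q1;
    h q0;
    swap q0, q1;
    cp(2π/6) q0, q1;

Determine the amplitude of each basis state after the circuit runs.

The resulting statevector has amplitude 0 on |00>, 0 on |01>, -sqrt(2)*exp(3*I*pi/4)/2 on |10>, sqrt(2)*exp(I*pi/12)/2 on |11>.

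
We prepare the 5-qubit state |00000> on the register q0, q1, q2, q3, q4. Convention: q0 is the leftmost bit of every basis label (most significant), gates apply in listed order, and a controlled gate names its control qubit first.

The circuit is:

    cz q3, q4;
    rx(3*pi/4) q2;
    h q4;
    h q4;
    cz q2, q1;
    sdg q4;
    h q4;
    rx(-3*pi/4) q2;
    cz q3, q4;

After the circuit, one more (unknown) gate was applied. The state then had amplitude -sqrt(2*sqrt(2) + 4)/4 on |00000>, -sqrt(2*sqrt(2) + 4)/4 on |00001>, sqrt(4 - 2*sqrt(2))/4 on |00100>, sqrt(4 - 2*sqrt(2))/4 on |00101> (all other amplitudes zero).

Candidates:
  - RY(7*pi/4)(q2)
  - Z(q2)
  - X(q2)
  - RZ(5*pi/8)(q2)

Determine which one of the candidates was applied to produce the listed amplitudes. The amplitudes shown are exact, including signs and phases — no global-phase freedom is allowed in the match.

The applied gate was RY(7*pi/4)(q2).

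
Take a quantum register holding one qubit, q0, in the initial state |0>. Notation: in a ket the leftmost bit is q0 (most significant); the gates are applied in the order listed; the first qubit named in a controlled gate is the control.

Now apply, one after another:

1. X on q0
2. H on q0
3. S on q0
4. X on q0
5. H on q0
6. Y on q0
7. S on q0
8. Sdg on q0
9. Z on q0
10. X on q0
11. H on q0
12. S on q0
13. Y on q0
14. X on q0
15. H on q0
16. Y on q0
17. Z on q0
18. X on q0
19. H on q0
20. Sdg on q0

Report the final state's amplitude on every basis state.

The final amplitudes are -sqrt(2)/2 on |0>, sqrt(2)*I/2 on |1>.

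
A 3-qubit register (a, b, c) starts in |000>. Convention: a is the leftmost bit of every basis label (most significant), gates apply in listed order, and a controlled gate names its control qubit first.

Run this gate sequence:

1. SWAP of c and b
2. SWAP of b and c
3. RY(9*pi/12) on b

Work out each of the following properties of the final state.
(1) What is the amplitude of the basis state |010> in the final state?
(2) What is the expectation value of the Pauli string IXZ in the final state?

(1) The final state's coefficient on |010> equals sqrt(sqrt(2) + 2)/2.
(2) The expectation value of IXZ is sqrt(2)/2.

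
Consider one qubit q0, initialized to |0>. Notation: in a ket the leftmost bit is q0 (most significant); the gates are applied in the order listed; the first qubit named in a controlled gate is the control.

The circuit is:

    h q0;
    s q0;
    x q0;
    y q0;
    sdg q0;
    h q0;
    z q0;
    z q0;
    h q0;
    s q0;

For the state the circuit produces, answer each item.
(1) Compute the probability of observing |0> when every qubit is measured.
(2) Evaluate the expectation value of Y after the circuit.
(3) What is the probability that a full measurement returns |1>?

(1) Outcome |0> occurs with probability 1/2. Key observation: gates 5-10 undo each other exactly, leaving only the rest of the circuit to track.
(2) The observable Y averages to -1.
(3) A full measurement returns |1> with probability 1/2.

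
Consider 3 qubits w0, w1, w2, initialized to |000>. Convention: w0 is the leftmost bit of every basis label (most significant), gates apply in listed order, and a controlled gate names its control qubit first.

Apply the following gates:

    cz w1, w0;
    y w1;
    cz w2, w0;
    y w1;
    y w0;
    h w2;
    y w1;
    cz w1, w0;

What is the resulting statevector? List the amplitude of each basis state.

The final amplitudes are sqrt(2)/2 on |110>, sqrt(2)/2 on |111>, and 0 on every other basis state.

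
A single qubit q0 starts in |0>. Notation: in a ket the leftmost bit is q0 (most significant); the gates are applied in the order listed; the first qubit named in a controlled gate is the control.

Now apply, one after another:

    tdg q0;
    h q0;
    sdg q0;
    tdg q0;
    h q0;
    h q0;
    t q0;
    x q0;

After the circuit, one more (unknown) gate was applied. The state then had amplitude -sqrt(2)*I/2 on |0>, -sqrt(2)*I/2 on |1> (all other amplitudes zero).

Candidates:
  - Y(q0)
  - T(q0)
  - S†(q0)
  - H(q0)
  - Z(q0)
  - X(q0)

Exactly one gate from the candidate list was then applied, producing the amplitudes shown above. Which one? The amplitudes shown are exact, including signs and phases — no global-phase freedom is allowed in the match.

The unique candidate consistent with the amplitudes is S†(q0). Key observation: gates 4-7 undo each other exactly, leaving only the rest of the circuit to track.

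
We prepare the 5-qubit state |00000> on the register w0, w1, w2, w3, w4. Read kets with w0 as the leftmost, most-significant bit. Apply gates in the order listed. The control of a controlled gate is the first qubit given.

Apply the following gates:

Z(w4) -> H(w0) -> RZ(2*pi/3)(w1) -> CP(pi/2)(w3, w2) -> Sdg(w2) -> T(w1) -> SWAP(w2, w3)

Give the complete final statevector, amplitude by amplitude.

The resulting statevector has amplitude -sqrt(2)*exp(2*I*pi/3)/2 on |00000>, -sqrt(2)*exp(2*I*pi/3)/2 on |10000>, and 0 on every other basis state.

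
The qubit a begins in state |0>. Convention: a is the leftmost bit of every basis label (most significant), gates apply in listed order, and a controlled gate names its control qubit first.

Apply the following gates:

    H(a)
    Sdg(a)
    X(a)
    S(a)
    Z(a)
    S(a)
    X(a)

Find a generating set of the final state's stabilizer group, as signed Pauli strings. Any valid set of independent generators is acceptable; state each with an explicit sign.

One valid set of independent stabilizer generators is -Y (any independent generating set of the same group is equally correct).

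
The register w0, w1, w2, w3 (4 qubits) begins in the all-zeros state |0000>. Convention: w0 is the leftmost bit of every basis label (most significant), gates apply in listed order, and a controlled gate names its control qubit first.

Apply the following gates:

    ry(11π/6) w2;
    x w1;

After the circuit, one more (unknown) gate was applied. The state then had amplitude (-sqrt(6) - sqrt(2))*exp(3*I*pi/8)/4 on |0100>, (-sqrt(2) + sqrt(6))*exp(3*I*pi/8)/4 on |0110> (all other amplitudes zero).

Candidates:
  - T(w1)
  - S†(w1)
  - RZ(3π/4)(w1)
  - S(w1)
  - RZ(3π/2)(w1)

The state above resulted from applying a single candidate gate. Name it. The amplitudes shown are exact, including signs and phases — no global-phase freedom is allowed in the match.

The unique candidate consistent with the amplitudes is RZ(3π/4)(w1).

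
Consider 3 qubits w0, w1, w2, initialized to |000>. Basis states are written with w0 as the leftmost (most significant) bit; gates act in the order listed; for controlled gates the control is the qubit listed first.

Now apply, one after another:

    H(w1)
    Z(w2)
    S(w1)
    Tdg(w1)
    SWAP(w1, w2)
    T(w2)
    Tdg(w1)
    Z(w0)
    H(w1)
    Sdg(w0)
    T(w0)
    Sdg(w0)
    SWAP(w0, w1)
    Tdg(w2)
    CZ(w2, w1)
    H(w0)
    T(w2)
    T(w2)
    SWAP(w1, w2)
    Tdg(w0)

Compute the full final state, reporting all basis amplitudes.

The resulting statevector has amplitude sqrt(2)/2 on |000>, sqrt(2)*exp(3*I*pi/4)/2 on |010>, and 0 on every other basis state.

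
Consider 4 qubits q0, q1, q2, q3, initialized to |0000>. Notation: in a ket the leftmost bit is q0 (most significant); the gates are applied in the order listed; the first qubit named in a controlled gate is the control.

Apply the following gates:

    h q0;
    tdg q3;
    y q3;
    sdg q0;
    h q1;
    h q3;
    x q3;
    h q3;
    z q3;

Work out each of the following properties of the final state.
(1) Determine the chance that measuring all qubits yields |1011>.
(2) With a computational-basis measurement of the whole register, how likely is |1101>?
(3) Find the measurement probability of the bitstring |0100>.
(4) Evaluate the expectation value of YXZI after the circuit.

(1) Outcome |1011> occurs with probability 0. Key observation: steps 6-9 multiply out to the identity, so the circuit reduces to the remaining gates.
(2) The probability of measuring |1101> is 1/4.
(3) Outcome |0100> occurs with probability 0.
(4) In the final state, YXZI has expectation -1.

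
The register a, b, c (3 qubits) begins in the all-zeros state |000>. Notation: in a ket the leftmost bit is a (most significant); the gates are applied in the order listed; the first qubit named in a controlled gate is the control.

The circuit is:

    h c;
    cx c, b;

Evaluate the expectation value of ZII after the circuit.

In the final state, ZII has expectation 1.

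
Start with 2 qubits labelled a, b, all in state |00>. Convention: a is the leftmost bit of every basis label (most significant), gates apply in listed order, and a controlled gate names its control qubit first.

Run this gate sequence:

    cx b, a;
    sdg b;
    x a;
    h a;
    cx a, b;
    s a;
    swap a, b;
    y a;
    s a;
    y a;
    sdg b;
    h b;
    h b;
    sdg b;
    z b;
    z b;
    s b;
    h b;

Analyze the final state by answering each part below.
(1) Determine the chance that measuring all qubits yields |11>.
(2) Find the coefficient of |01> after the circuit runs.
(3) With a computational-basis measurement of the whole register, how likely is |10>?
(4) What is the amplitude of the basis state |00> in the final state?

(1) Outcome |11> occurs with probability 1/4. Key observation: steps 13-18 multiply out to the identity, so the circuit reduces to the remaining gates.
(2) The amplitude on |01> is I/2.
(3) Outcome |10> occurs with probability 1/4.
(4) The final state's coefficient on |00> equals I/2.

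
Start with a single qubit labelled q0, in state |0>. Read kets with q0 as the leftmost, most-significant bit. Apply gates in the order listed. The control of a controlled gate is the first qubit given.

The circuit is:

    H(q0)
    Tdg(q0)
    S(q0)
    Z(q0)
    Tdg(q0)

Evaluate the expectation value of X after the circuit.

The expectation value of X is -1.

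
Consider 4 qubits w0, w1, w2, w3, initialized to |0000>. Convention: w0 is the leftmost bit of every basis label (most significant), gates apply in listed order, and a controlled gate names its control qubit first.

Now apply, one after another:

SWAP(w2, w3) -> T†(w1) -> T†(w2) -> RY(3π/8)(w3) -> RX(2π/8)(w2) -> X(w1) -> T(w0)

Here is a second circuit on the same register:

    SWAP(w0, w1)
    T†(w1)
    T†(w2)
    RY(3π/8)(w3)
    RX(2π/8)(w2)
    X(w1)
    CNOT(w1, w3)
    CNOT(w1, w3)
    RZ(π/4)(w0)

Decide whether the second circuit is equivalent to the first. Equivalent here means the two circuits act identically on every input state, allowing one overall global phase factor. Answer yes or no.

No, they are not equivalent — no single phase factor reconciles the two unitaries.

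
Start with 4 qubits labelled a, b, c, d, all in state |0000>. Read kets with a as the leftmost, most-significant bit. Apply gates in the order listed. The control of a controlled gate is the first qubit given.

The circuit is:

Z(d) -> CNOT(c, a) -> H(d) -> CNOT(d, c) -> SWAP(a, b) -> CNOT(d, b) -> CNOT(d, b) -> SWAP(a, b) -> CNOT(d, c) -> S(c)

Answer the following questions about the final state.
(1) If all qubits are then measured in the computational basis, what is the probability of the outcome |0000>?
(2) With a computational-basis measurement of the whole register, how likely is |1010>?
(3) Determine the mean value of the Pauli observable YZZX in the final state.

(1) Outcome |0000> occurs with probability 1/2. Key observation: gates 4-9 undo each other exactly, leaving only the rest of the circuit to track.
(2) A full measurement returns |1010> with probability 0.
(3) The expectation value of YZZX is 0.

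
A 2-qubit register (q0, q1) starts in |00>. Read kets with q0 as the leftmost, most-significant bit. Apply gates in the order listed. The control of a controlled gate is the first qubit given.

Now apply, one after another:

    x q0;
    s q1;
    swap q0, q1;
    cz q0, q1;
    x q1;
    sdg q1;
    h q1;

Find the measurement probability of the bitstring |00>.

Outcome |00> occurs with probability 1/2.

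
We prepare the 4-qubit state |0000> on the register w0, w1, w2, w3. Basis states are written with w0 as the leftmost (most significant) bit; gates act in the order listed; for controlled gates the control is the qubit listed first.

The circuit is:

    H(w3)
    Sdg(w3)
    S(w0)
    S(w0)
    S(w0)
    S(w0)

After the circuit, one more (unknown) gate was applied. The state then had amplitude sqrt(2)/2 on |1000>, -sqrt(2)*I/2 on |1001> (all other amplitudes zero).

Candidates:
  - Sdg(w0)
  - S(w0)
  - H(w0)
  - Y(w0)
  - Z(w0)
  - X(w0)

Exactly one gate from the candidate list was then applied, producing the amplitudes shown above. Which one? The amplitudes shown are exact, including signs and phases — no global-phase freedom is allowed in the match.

The unique candidate consistent with the amplitudes is X(w0). Key observation: steps 3-6 multiply out to the identity, so the circuit reduces to the remaining gates.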